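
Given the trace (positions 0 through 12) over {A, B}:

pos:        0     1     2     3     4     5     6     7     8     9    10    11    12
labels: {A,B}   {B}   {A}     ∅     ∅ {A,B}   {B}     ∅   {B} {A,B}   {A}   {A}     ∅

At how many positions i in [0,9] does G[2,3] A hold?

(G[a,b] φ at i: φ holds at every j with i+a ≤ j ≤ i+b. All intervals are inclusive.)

2

Evaluate at each i in [0,9]:
  i=0: ✗ (fails at j=3)
  i=1: ✗ (fails at j=3)
  i=2: ✗ (fails at j=4)
  i=3: ✗ (fails at j=6)
  i=4: ✗ (fails at j=6)
  i=5: ✗ (fails at j=7)
  i=6: ✗ (fails at j=8)
  i=7: ✓ (all of [9,10])
  i=8: ✓ (all of [10,11])
  i=9: ✗ (fails at j=12)
Positions where it holds: {7, 8} → 2.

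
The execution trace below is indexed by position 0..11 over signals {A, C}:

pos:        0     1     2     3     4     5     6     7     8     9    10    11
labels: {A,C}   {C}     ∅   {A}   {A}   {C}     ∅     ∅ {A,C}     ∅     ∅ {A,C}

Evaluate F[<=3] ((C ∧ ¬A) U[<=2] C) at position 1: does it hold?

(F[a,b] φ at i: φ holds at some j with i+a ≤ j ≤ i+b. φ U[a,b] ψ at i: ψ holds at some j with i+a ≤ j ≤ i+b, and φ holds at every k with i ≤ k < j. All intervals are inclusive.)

Holds

Check ((C ∧ ¬A) U[<=2] C) at each j in [1,4]:
  j=1: holds
  j=2: fails
  j=3: fails
  j=4: fails
Found at j=1 → formula holds.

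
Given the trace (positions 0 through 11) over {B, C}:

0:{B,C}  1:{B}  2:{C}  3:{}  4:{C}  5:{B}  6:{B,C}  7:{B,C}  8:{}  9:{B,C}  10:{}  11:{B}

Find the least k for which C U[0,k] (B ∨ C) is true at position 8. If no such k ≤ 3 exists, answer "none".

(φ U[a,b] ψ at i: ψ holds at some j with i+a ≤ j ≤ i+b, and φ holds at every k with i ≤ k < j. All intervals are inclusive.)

Need earliest j ≥ 8 with (B ∨ C), and C at every k in [8,j-1].
  j=8: rhs fails.
  j=9: rhs holds but lhs fails at k=8.
  j=10: rhs fails.
  j=11: rhs holds but lhs fails at k=8.
No witness within the range → none.

none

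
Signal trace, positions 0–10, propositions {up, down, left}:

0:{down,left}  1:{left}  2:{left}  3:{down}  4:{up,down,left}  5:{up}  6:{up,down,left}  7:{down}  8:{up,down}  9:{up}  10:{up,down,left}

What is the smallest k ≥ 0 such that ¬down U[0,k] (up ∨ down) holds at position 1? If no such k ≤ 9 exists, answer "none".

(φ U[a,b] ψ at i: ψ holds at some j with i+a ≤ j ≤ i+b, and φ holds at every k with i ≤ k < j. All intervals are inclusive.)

2

Need earliest j ≥ 1 with (up ∨ down), and ¬down at every k in [1,j-1].
  j=1: rhs fails.
  j=2: rhs fails.
  j=3: rhs holds; lhs holds on [1,2]. k = 2.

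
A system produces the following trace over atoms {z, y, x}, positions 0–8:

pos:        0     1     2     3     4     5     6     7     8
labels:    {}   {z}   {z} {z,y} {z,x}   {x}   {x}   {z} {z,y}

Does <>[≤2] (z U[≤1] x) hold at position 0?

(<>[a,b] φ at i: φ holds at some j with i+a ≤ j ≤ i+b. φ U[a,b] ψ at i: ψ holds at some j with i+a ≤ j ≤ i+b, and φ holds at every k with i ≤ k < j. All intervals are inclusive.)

Check (z U[≤1] x) at each j in [0,2]:
  j=0: fails
  j=1: fails
  j=2: fails
No position in the window satisfies it → formula fails.

Does not hold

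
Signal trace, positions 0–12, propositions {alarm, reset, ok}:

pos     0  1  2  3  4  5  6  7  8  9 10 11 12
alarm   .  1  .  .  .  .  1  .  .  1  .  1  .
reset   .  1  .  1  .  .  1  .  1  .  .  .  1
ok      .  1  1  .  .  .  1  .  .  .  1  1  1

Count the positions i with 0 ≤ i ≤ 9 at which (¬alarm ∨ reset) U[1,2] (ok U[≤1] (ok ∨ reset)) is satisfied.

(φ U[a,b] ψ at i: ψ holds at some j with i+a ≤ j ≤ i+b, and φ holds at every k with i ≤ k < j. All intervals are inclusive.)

7

Evaluate at each i in [0,9]:
  i=0: ✓ (rhs at j=1; lhs holds on [0,0])
  i=1: ✓ (rhs at j=2; lhs holds on [1,1])
  i=2: ✓ (rhs at j=3; lhs holds on [2,2])
  i=3: ✗ (no rhs in [4,5])
  i=4: ✓ (rhs at j=6; lhs holds on [4,5])
  i=5: ✓ (rhs at j=6; lhs holds on [5,5])
  i=6: ✓ (rhs at j=8; lhs holds on [6,7])
  i=7: ✓ (rhs at j=8; lhs holds on [7,7])
  i=8: ✗ (lhs fails at k=9 before rhs at j=10)
  i=9: ✗ (lhs fails at k=9 before rhs at j=10)
Positions where it holds: {0, 1, 2, 4, 5, 6, 7} → 7.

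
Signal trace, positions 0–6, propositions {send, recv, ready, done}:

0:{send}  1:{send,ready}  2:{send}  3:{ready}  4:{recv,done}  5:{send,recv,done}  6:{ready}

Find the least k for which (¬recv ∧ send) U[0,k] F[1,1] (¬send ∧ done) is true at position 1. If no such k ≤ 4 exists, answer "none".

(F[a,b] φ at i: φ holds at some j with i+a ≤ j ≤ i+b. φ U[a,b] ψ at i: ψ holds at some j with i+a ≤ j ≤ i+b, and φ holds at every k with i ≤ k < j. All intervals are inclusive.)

2

Need earliest j ≥ 1 with F[1,1] (¬send ∧ done), and (¬recv ∧ send) at every k in [1,j-1].
  j=1: rhs fails.
  j=2: rhs fails.
  j=3: rhs holds; lhs holds on [1,2]. k = 2.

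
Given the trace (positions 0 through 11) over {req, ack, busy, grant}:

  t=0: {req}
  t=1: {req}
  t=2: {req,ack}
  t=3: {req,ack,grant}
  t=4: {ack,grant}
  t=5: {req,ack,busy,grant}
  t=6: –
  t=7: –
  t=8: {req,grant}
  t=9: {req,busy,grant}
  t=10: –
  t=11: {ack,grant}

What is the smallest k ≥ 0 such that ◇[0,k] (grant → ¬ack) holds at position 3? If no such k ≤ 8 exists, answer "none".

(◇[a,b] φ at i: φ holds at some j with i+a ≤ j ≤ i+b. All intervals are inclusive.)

Scan j = 3,4,… for (grant → ¬ack):
  j=3: fails
  j=4: fails
  j=5: fails
  j=6: holds
First hit at j=6, so smallest k = 6-3 = 3.

3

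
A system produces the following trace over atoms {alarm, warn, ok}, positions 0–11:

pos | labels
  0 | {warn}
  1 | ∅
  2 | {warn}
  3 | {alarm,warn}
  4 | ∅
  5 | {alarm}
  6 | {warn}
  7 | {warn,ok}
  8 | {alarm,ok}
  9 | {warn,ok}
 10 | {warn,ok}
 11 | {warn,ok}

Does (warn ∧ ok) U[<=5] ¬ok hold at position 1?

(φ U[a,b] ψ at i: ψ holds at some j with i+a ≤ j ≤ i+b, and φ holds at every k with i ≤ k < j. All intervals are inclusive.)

Yes

Need some j in [1,6] with ¬ok, and (warn ∧ ok) at every k in [1,j-1].
  j=1: ¬ok holds; no prefix to check → satisfied.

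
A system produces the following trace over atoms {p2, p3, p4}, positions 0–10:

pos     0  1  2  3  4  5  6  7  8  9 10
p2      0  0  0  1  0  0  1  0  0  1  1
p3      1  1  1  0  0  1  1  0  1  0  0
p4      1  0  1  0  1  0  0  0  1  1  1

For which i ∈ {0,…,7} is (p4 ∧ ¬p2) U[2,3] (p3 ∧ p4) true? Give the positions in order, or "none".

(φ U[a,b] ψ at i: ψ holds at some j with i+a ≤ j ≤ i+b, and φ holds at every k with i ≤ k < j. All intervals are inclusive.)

Evaluate at each i in [0,7]:
  i=0: ✗ (lhs fails at k=1 before rhs at j=2)
  i=1: ✗ (no rhs in [3,4])
  i=2: ✗ (no rhs in [4,5])
  i=3: ✗ (no rhs in [5,6])
  i=4: ✗ (no rhs in [6,7])
  i=5: ✗ (lhs fails at k=5 before rhs at j=8)
  i=6: ✗ (lhs fails at k=6 before rhs at j=8)
  i=7: ✗ (no rhs in [9,10])

none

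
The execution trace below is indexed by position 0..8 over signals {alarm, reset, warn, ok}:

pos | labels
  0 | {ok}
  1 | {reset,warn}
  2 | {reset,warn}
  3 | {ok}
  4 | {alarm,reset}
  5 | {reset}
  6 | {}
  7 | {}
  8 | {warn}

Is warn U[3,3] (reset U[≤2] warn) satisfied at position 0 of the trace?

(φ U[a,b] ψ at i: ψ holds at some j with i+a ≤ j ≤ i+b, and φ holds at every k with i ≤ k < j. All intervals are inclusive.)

Need some j in [3,3] with (reset U[≤2] warn), and warn at every k in [0,j-1].
  j=3: (reset U[≤2] warn) — fails.
No j in the window works → until fails.

False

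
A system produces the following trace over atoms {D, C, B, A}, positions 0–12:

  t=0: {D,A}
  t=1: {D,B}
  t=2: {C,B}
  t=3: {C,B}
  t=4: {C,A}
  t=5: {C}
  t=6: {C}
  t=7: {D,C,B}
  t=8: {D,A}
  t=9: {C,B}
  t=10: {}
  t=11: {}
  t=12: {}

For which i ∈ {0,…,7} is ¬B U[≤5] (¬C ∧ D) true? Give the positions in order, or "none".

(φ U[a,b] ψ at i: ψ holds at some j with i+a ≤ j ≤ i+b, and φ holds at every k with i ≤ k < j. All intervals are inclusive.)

Evaluate at each i in [0,7]:
  i=0: ✓ (rhs at j=0)
  i=1: ✓ (rhs at j=1)
  i=2: ✗ (no rhs in [2,7])
  i=3: ✗ (lhs fails at k=3 before rhs at j=8)
  i=4: ✗ (lhs fails at k=7 before rhs at j=8)
  i=5: ✗ (lhs fails at k=7 before rhs at j=8)
  i=6: ✗ (lhs fails at k=7 before rhs at j=8)
  i=7: ✗ (lhs fails at k=7 before rhs at j=8)

0, 1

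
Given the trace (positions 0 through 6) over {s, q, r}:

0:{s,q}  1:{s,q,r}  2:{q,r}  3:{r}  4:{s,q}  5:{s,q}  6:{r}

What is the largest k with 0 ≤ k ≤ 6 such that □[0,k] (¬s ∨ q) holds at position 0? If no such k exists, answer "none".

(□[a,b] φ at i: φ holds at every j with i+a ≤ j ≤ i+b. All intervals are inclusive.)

6

(¬s ∨ q) must hold from j=0 onward; find where it first fails.
  j=0: holds
  j=1: holds
  j=2: holds
  j=3: holds
  j=4: holds
  j=5: holds
  j=6: holds
Holds through j=6; largest k = 6.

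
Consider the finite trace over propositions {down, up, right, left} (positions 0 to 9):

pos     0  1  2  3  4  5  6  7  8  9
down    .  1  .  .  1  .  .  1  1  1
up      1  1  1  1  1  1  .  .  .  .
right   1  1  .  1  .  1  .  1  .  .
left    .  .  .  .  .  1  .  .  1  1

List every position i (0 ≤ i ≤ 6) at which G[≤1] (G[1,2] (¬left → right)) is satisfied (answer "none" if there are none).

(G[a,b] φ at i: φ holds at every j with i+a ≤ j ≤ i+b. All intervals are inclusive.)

6

Evaluate at each i in [0,6]:
  i=0: ✗ (fails at j=0)
  i=1: ✗ (fails at j=1)
  i=2: ✗ (fails at j=2)
  i=3: ✗ (fails at j=3)
  i=4: ✗ (fails at j=4)
  i=5: ✗ (fails at j=5)
  i=6: ✓ (all of [6,7])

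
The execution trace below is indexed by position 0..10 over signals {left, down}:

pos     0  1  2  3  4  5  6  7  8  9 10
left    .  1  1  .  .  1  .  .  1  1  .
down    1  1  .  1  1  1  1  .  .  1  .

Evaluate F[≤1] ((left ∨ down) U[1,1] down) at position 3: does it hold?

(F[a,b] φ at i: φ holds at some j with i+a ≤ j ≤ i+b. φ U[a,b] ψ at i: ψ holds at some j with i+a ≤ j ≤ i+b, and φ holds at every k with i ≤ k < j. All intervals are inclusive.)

Yes

Check ((left ∨ down) U[1,1] down) at each j in [3,4]:
  j=3: holds
  j=4: holds
Found at j=3 → formula holds.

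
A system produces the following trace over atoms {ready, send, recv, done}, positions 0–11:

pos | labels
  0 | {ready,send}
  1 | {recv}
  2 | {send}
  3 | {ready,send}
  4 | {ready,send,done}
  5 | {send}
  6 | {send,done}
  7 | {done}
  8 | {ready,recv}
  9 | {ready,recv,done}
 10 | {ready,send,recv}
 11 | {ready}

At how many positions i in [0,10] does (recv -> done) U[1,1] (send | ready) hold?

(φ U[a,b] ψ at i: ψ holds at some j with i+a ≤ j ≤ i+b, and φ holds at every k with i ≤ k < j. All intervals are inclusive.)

6

Evaluate at each i in [0,10]:
  i=0: ✗ (no rhs in [1,1])
  i=1: ✗ (lhs fails at k=1 before rhs at j=2)
  i=2: ✓ (rhs at j=3; lhs holds on [2,2])
  i=3: ✓ (rhs at j=4; lhs holds on [3,3])
  i=4: ✓ (rhs at j=5; lhs holds on [4,4])
  i=5: ✓ (rhs at j=6; lhs holds on [5,5])
  i=6: ✗ (no rhs in [7,7])
  i=7: ✓ (rhs at j=8; lhs holds on [7,7])
  i=8: ✗ (lhs fails at k=8 before rhs at j=9)
  i=9: ✓ (rhs at j=10; lhs holds on [9,9])
  i=10: ✗ (lhs fails at k=10 before rhs at j=11)
Positions where it holds: {2, 3, 4, 5, 7, 9} → 6.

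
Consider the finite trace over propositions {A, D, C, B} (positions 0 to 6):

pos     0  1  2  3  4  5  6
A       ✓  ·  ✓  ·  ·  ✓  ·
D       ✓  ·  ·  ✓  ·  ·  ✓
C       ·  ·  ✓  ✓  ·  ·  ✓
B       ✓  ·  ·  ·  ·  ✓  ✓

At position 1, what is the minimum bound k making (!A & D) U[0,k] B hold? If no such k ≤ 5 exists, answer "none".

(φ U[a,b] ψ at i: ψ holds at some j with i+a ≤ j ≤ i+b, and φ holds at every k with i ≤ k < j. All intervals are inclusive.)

none

Need earliest j ≥ 1 with B, and (!A & D) at every k in [1,j-1].
  j=1: rhs fails.
  j=2: rhs fails.
  j=3: rhs fails.
  j=4: rhs fails.
  j=5: rhs holds but lhs fails at k=1.
  j=6: rhs holds but lhs fails at k=1.
No witness within the range → none.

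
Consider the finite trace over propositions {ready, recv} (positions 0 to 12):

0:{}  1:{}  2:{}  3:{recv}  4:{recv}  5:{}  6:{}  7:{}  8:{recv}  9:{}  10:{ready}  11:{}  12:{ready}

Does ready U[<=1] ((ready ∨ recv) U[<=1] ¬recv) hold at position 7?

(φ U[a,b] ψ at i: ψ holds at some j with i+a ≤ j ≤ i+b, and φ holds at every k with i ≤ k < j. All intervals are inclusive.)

Need some j in [7,8] with ((ready ∨ recv) U[<=1] ¬recv), and ready at every k in [7,j-1].
  j=7: ((ready ∨ recv) U[<=1] ¬recv) holds; no prefix to check → satisfied.

Yes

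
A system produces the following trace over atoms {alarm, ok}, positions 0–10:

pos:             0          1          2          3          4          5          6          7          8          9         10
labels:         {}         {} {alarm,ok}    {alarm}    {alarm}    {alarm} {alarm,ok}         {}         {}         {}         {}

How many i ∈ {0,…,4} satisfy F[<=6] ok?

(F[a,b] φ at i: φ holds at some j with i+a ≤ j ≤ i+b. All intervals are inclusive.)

5

Evaluate at each i in [0,4]:
  i=0: ✓ (witness j=2)
  i=1: ✓ (witness j=2)
  i=2: ✓ (witness j=2)
  i=3: ✓ (witness j=6)
  i=4: ✓ (witness j=6)
Positions where it holds: {0, 1, 2, 3, 4} → 5.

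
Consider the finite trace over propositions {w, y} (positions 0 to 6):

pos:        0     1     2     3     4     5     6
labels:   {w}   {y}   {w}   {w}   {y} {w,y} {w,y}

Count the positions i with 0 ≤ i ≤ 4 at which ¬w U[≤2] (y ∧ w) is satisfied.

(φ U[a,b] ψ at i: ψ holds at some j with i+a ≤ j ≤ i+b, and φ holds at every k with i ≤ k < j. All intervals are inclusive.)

Evaluate at each i in [0,4]:
  i=0: ✗ (no rhs in [0,2])
  i=1: ✗ (no rhs in [1,3])
  i=2: ✗ (no rhs in [2,4])
  i=3: ✗ (lhs fails at k=3 before rhs at j=5)
  i=4: ✓ (rhs at j=5; lhs holds on [4,4])
Positions where it holds: {4} → 1.

1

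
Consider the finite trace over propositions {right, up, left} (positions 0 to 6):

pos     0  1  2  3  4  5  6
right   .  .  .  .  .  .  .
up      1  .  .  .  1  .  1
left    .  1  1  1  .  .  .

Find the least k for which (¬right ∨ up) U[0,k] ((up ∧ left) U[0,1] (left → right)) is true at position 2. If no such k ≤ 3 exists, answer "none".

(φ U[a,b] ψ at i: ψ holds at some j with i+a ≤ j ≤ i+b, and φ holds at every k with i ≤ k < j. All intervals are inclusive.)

2

Need earliest j ≥ 2 with ((up ∧ left) U[0,1] (left → right)), and (¬right ∨ up) at every k in [2,j-1].
  j=2: rhs fails.
  j=3: rhs fails.
  j=4: rhs holds; lhs holds on [2,3]. k = 2.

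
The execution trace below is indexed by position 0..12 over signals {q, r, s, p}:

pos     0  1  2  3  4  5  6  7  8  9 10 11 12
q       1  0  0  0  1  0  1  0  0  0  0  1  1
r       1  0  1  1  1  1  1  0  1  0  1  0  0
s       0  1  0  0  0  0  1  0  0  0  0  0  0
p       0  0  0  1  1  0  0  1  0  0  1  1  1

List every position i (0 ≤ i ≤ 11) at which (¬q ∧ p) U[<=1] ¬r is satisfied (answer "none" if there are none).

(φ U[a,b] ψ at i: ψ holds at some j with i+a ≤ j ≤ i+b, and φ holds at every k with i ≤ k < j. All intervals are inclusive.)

1, 7, 9, 10, 11

Evaluate at each i in [0,11]:
  i=0: ✗ (lhs fails at k=0 before rhs at j=1)
  i=1: ✓ (rhs at j=1)
  i=2: ✗ (no rhs in [2,3])
  i=3: ✗ (no rhs in [3,4])
  i=4: ✗ (no rhs in [4,5])
  i=5: ✗ (no rhs in [5,6])
  i=6: ✗ (lhs fails at k=6 before rhs at j=7)
  i=7: ✓ (rhs at j=7)
  i=8: ✗ (lhs fails at k=8 before rhs at j=9)
  i=9: ✓ (rhs at j=9)
  i=10: ✓ (rhs at j=11; lhs holds on [10,10])
  i=11: ✓ (rhs at j=11)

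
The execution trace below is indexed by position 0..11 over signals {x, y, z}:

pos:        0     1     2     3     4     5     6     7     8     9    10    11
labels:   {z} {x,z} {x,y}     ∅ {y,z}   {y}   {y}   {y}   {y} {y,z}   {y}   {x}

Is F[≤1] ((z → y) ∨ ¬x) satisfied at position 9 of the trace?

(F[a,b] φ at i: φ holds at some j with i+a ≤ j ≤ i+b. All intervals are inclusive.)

Check ((z → y) ∨ ¬x) at each j in [9,10]:
  j=9: true
  j=10: true
Found at j=9 → formula holds.

Yes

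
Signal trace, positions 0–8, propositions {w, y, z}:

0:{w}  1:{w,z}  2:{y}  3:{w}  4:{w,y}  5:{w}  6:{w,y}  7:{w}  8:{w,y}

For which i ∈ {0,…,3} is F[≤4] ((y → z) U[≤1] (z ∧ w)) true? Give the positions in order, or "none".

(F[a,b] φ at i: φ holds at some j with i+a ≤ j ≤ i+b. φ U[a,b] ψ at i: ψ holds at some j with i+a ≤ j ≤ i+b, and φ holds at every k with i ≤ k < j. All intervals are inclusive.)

0, 1

Evaluate at each i in [0,3]:
  i=0: ✓ (witness j=0)
  i=1: ✓ (witness j=1)
  i=2: ✗ (none in [2,6])
  i=3: ✗ (none in [3,7])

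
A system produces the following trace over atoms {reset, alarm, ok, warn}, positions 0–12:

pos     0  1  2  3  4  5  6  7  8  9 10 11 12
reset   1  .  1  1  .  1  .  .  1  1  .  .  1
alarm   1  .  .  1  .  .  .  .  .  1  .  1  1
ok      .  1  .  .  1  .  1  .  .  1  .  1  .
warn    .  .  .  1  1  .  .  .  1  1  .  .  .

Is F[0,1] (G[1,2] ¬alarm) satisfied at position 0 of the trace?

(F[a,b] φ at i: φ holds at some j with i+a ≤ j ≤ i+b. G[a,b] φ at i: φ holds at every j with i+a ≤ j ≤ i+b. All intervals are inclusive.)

Yes

Check G[1,2] ¬alarm at each j in [0,1]:
  j=0: holds on [1,2]
  j=1: fails at 3
Found at j=0 → formula holds.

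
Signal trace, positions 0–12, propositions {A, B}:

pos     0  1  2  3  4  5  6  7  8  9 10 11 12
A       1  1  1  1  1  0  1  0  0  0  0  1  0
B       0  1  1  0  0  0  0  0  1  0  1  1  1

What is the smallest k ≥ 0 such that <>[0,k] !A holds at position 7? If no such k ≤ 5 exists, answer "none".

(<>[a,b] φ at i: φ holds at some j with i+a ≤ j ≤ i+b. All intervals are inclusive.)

Scan j = 7,8,… for !A:
  j=7: holds
First hit at j=7, so smallest k = 7-7 = 0.

0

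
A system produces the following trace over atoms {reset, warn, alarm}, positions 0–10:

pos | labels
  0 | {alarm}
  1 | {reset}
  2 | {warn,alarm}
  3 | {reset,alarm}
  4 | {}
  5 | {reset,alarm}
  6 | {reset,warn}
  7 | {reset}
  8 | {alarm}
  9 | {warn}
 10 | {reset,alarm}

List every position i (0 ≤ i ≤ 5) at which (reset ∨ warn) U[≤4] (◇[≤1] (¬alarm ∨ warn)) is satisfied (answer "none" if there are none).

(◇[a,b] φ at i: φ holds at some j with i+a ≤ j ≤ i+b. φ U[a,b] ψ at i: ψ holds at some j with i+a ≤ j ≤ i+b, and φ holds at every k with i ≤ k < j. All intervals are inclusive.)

0, 1, 2, 3, 4, 5

Evaluate at each i in [0,5]:
  i=0: ✓ (rhs at j=0)
  i=1: ✓ (rhs at j=1)
  i=2: ✓ (rhs at j=2)
  i=3: ✓ (rhs at j=3)
  i=4: ✓ (rhs at j=4)
  i=5: ✓ (rhs at j=5)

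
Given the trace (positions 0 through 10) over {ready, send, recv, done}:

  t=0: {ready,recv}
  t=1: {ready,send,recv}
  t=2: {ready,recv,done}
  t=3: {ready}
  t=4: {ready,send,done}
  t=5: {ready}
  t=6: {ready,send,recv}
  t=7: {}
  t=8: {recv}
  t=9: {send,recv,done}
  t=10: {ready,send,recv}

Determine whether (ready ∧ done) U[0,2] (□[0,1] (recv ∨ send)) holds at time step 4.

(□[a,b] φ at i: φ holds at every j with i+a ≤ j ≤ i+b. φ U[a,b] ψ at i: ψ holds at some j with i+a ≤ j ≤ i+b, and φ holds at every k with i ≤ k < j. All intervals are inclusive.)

Need some j in [4,6] with □[0,1] (recv ∨ send), and (ready ∧ done) at every k in [4,j-1].
  j=4: □[0,1] (recv ∨ send) — fails at 5.
  j=5: □[0,1] (recv ∨ send) — fails at 5.
  j=6: □[0,1] (recv ∨ send) — fails at 7.
No j in the window works → until fails.

No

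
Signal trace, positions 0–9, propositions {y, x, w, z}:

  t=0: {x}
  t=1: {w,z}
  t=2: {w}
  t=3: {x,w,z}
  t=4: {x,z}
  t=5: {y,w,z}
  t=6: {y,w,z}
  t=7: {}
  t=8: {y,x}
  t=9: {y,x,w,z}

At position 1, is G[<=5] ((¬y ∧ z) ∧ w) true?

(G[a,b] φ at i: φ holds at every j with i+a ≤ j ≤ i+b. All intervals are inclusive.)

Check ((¬y ∧ z) ∧ w) at every j in [1,6]:
  j=1: true
  j=2: false
  j=3: true
  j=4: false
  j=5: false
  j=6: false
Fails at j=2 → formula fails.

Does not hold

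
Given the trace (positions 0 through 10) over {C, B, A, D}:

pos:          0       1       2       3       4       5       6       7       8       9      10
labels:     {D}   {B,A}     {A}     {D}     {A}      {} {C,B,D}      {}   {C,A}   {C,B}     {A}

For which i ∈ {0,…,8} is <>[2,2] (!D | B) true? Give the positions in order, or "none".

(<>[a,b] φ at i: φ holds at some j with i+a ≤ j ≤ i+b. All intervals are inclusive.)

Evaluate at each i in [0,8]:
  i=0: ✓ (witness j=2)
  i=1: ✗ (none in [3,3])
  i=2: ✓ (witness j=4)
  i=3: ✓ (witness j=5)
  i=4: ✓ (witness j=6)
  i=5: ✓ (witness j=7)
  i=6: ✓ (witness j=8)
  i=7: ✓ (witness j=9)
  i=8: ✓ (witness j=10)

0, 2, 3, 4, 5, 6, 7, 8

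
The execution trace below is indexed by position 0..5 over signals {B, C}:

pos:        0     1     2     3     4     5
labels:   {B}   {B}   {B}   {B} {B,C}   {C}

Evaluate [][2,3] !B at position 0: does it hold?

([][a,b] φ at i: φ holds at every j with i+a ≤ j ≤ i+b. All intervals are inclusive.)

No

Check !B at every j in [2,3]:
  j=2: false
  j=3: false
Fails at j=2 → formula fails.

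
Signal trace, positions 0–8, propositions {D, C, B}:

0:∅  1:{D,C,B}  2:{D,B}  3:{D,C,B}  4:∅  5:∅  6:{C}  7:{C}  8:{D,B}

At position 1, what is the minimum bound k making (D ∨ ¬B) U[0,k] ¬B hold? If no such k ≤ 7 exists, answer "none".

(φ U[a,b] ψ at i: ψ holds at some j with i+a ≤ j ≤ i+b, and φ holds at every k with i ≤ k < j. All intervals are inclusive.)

3

Need earliest j ≥ 1 with ¬B, and (D ∨ ¬B) at every k in [1,j-1].
  j=1: rhs fails.
  j=2: rhs fails.
  j=3: rhs fails.
  j=4: rhs holds; lhs holds on [1,3]. k = 3.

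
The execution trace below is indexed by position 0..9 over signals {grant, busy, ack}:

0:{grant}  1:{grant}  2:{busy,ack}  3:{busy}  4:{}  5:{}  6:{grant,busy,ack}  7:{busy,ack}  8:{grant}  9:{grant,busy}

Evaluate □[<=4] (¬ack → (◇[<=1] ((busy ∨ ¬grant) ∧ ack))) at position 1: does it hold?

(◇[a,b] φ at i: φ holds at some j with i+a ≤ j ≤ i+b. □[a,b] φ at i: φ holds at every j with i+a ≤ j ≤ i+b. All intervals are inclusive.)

Check (¬ack → (◇[<=1] ((busy ∨ ¬grant) ∧ ack))) at every j in [1,5]:
  j=1: antecedent true; consequent holds (witness at 2) → ✓
  j=2: antecedent false → ✓
  j=3: antecedent true; consequent fails (none in [3,4]) → ✗
  j=4: antecedent true; consequent fails (none in [4,5]) → ✗
  j=5: antecedent true; consequent holds (witness at 6) → ✓
Fails at j=3 → formula fails.

No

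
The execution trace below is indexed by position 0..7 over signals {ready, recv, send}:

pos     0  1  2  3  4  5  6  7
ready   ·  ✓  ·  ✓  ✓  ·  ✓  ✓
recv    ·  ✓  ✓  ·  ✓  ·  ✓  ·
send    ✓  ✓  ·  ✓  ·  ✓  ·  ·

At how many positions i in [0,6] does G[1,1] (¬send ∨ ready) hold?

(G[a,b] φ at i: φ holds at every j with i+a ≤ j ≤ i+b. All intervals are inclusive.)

6

Evaluate at each i in [0,6]:
  i=0: ✓ (all of [1,1])
  i=1: ✓ (all of [2,2])
  i=2: ✓ (all of [3,3])
  i=3: ✓ (all of [4,4])
  i=4: ✗ (fails at j=5)
  i=5: ✓ (all of [6,6])
  i=6: ✓ (all of [7,7])
Positions where it holds: {0, 1, 2, 3, 5, 6} → 6.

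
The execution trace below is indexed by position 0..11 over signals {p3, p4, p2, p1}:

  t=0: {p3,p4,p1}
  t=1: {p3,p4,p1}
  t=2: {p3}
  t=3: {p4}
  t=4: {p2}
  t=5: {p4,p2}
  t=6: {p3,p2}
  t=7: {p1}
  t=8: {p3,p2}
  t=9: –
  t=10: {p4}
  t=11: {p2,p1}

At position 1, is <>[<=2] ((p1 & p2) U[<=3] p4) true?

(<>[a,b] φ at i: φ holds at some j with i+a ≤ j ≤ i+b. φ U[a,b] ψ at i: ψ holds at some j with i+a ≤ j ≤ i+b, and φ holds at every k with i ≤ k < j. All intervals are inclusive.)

Check ((p1 & p2) U[<=3] p4) at each j in [1,3]:
  j=1: holds
  j=2: fails
  j=3: holds
Found at j=1 → formula holds.

True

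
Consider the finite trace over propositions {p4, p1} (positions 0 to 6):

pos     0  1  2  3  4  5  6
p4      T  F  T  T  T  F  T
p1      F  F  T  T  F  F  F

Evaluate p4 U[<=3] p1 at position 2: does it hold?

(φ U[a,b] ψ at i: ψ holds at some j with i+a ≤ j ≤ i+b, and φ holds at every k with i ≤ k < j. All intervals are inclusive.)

True

Need some j in [2,5] with p1, and p4 at every k in [2,j-1].
  j=2: p1 holds; no prefix to check → satisfied.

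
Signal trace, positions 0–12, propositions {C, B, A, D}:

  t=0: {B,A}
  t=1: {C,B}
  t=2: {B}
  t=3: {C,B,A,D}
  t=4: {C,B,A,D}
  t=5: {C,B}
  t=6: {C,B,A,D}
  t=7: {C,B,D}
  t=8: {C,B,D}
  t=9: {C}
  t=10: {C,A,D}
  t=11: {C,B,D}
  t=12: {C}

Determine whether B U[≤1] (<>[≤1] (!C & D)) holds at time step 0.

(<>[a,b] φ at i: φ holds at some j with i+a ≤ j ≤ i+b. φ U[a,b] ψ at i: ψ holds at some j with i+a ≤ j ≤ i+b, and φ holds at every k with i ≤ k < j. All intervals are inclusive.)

Does not hold

Need some j in [0,1] with <>[≤1] (!C & D), and B at every k in [0,j-1].
  j=0: <>[≤1] (!C & D) — fails (none in [0,1]).
  j=1: <>[≤1] (!C & D) — fails (none in [1,2]).
No j in the window works → until fails.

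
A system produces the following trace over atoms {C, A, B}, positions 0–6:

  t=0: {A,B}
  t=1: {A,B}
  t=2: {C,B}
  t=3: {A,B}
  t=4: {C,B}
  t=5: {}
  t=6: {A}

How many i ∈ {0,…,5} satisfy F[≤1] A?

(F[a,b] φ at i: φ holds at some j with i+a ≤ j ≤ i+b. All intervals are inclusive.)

Evaluate at each i in [0,5]:
  i=0: ✓ (witness j=0)
  i=1: ✓ (witness j=1)
  i=2: ✓ (witness j=3)
  i=3: ✓ (witness j=3)
  i=4: ✗ (none in [4,5])
  i=5: ✓ (witness j=6)
Positions where it holds: {0, 1, 2, 3, 5} → 5.

5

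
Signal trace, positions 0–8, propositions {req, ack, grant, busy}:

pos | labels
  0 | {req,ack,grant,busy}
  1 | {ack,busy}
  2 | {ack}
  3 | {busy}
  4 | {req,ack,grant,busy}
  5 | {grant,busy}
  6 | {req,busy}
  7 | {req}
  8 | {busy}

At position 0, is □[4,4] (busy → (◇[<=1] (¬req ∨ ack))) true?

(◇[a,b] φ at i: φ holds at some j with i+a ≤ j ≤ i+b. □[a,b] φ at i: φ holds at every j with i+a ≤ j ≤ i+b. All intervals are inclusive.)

Check (busy → (◇[<=1] (¬req ∨ ack))) at every j in [4,4]:
  j=4: antecedent true; consequent holds (witness at 4) → ✓
All positions satisfy it → formula holds.

Yes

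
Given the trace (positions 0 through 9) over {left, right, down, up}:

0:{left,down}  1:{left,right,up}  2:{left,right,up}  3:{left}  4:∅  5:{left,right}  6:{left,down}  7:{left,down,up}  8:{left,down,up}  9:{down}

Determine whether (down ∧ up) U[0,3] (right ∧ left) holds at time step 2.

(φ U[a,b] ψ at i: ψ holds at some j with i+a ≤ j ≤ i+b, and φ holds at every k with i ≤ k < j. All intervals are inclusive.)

Need some j in [2,5] with (right ∧ left), and (down ∧ up) at every k in [2,j-1].
  j=2: (right ∧ left) holds; no prefix to check → satisfied.

Holds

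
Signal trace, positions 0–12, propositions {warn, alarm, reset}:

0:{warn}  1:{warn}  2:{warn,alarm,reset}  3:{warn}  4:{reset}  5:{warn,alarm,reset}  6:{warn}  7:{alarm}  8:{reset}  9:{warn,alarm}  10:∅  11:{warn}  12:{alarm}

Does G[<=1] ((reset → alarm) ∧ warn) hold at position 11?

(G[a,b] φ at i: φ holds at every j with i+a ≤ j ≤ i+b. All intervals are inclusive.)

Check ((reset → alarm) ∧ warn) at every j in [11,12]:
  j=11: true
  j=12: false
Fails at j=12 → formula fails.

Does not hold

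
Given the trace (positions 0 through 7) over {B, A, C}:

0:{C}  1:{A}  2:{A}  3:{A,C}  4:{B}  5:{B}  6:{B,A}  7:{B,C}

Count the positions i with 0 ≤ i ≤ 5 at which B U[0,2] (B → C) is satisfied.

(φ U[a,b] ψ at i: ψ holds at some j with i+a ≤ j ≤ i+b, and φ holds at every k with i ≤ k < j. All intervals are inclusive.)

Evaluate at each i in [0,5]:
  i=0: ✓ (rhs at j=0)
  i=1: ✓ (rhs at j=1)
  i=2: ✓ (rhs at j=2)
  i=3: ✓ (rhs at j=3)
  i=4: ✗ (no rhs in [4,6])
  i=5: ✓ (rhs at j=7; lhs holds on [5,6])
Positions where it holds: {0, 1, 2, 3, 5} → 5.

5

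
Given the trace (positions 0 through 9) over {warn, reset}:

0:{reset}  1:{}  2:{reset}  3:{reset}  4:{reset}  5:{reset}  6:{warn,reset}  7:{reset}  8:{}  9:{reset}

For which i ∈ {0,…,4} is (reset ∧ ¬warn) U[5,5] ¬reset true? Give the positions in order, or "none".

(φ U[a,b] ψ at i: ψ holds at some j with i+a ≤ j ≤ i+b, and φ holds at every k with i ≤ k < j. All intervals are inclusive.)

none

Evaluate at each i in [0,4]:
  i=0: ✗ (no rhs in [5,5])
  i=1: ✗ (no rhs in [6,6])
  i=2: ✗ (no rhs in [7,7])
  i=3: ✗ (lhs fails at k=6 before rhs at j=8)
  i=4: ✗ (no rhs in [9,9])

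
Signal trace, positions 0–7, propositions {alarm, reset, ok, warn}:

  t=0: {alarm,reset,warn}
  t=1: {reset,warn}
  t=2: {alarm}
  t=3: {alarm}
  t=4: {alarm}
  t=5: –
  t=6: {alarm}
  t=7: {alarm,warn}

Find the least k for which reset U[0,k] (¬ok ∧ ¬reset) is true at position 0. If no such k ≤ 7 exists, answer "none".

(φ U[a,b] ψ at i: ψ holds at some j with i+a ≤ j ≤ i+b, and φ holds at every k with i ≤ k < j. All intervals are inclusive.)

Need earliest j ≥ 0 with (¬ok ∧ ¬reset), and reset at every k in [0,j-1].
  j=0: rhs fails.
  j=1: rhs fails.
  j=2: rhs holds; lhs holds on [0,1]. k = 2.

2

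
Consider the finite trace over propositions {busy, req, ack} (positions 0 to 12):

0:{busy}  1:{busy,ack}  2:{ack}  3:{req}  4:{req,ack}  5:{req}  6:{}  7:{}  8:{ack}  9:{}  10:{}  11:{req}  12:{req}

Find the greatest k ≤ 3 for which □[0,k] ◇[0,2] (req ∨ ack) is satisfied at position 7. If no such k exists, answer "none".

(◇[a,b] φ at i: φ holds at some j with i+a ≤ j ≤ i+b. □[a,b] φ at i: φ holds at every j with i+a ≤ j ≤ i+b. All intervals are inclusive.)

◇[0,2] (req ∨ ack) must hold from j=7 onward; find where it first fails.
  j=7: holds
  j=8: holds
  j=9: holds
  j=10: holds
Holds through j=10; largest k = 3.

3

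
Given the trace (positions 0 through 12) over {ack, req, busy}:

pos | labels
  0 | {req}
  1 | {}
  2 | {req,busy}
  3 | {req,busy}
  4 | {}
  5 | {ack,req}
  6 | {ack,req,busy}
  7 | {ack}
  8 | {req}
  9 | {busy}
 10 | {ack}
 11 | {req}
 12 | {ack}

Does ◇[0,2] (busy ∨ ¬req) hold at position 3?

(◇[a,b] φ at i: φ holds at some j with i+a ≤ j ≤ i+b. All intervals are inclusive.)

Check (busy ∨ ¬req) at each j in [3,5]:
  j=3: true
  j=4: true
  j=5: false
Found at j=3 → formula holds.

Holds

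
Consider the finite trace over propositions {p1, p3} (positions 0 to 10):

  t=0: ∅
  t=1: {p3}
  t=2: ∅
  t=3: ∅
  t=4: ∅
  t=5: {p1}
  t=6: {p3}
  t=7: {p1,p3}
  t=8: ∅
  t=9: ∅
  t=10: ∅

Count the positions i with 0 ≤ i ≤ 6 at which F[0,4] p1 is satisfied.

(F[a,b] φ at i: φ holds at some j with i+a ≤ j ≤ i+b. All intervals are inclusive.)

6

Evaluate at each i in [0,6]:
  i=0: ✗ (none in [0,4])
  i=1: ✓ (witness j=5)
  i=2: ✓ (witness j=5)
  i=3: ✓ (witness j=5)
  i=4: ✓ (witness j=5)
  i=5: ✓ (witness j=5)
  i=6: ✓ (witness j=7)
Positions where it holds: {1, 2, 3, 4, 5, 6} → 6.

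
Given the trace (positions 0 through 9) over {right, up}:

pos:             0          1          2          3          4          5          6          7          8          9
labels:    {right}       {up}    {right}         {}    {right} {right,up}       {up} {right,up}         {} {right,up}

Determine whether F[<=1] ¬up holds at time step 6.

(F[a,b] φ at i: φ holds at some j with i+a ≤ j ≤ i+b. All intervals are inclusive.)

False

Check ¬up at each j in [6,7]:
  j=6: false
  j=7: false
No position in the window satisfies it → formula fails.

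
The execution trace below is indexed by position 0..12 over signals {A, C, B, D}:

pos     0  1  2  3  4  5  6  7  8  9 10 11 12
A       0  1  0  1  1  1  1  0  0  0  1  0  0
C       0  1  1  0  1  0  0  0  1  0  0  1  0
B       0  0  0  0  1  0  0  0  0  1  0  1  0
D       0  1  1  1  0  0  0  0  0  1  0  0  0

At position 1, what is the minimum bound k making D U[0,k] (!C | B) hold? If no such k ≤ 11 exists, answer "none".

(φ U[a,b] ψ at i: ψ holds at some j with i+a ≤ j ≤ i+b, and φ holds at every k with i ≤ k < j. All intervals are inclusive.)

Need earliest j ≥ 1 with (!C | B), and D at every k in [1,j-1].
  j=1: rhs fails.
  j=2: rhs fails.
  j=3: rhs holds; lhs holds on [1,2]. k = 2.

2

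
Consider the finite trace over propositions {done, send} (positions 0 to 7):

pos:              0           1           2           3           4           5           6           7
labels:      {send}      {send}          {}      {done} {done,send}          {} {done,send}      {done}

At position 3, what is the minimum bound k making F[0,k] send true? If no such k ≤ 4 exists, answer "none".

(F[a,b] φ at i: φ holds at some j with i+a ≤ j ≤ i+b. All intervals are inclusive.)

1

Scan j = 3,4,… for send:
  j=3: fails
  j=4: holds
First hit at j=4, so smallest k = 4-3 = 1.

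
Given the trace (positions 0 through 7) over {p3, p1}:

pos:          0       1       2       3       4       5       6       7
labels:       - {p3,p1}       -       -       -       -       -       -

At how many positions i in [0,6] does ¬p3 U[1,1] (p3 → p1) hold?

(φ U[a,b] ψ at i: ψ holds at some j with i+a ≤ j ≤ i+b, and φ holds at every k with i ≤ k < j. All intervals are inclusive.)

6

Evaluate at each i in [0,6]:
  i=0: ✓ (rhs at j=1; lhs holds on [0,0])
  i=1: ✗ (lhs fails at k=1 before rhs at j=2)
  i=2: ✓ (rhs at j=3; lhs holds on [2,2])
  i=3: ✓ (rhs at j=4; lhs holds on [3,3])
  i=4: ✓ (rhs at j=5; lhs holds on [4,4])
  i=5: ✓ (rhs at j=6; lhs holds on [5,5])
  i=6: ✓ (rhs at j=7; lhs holds on [6,6])
Positions where it holds: {0, 2, 3, 4, 5, 6} → 6.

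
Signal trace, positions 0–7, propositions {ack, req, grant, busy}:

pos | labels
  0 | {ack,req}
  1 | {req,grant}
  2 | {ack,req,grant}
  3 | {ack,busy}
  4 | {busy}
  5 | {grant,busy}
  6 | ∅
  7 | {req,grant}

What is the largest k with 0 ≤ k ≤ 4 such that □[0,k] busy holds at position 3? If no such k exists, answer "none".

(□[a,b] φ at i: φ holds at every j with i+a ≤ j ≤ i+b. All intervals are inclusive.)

2

busy must hold from j=3 onward; find where it first fails.
  j=3: holds
  j=4: holds
  j=5: holds
  j=6: fails
Holds on [3,5], so largest k = 2.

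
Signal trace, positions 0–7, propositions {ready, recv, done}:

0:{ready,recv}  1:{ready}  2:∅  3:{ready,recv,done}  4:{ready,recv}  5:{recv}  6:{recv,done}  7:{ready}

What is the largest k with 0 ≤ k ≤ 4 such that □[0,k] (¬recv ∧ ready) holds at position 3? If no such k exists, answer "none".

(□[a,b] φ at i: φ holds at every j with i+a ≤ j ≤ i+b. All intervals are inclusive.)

(¬recv ∧ ready) must hold from j=3 onward; find where it first fails.
  j=3: fails → no k works.

none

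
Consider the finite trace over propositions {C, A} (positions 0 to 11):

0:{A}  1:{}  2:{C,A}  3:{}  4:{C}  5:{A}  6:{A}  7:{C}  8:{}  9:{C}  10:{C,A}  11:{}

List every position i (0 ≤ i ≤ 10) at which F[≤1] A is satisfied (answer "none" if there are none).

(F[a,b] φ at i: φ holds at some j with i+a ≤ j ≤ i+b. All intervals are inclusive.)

Evaluate at each i in [0,10]:
  i=0: ✓ (witness j=0)
  i=1: ✓ (witness j=2)
  i=2: ✓ (witness j=2)
  i=3: ✗ (none in [3,4])
  i=4: ✓ (witness j=5)
  i=5: ✓ (witness j=5)
  i=6: ✓ (witness j=6)
  i=7: ✗ (none in [7,8])
  i=8: ✗ (none in [8,9])
  i=9: ✓ (witness j=10)
  i=10: ✓ (witness j=10)

0, 1, 2, 4, 5, 6, 9, 10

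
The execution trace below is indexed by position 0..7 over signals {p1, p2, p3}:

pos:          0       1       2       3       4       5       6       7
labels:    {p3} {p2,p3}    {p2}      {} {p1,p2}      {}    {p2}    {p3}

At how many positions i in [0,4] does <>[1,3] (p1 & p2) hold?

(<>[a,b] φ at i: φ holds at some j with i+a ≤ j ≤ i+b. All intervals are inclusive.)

Evaluate at each i in [0,4]:
  i=0: ✗ (none in [1,3])
  i=1: ✓ (witness j=4)
  i=2: ✓ (witness j=4)
  i=3: ✓ (witness j=4)
  i=4: ✗ (none in [5,7])
Positions where it holds: {1, 2, 3} → 3.

3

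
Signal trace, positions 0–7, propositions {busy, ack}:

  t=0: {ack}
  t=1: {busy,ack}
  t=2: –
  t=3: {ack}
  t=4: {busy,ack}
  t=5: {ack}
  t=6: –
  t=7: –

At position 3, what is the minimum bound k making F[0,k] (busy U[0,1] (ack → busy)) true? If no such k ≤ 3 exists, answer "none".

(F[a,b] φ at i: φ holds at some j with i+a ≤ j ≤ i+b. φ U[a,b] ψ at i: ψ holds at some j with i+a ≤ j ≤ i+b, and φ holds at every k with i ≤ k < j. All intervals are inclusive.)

1

Scan j = 3,4,… for (busy U[0,1] (ack → busy)):
  j=3: fails
  j=4: holds
First hit at j=4, so smallest k = 4-3 = 1.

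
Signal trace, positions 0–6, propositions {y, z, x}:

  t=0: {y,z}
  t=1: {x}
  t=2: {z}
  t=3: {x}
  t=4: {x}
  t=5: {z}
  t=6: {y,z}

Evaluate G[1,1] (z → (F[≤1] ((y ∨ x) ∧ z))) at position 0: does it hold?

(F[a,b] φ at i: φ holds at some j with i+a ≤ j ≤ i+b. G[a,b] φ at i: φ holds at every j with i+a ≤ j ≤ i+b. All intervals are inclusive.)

Check (z → (F[≤1] ((y ∨ x) ∧ z))) at every j in [1,1]:
  j=1: antecedent false → ✓
All positions satisfy it → formula holds.

Yes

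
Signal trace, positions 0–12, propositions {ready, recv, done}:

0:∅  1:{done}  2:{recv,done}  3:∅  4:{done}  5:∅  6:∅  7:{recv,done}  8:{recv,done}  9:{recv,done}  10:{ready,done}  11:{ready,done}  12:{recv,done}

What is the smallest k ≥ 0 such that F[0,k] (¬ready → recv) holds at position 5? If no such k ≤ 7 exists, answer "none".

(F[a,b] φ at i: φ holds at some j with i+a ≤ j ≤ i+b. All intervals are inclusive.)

2

Scan j = 5,6,… for (¬ready → recv):
  j=5: fails
  j=6: fails
  j=7: holds
First hit at j=7, so smallest k = 7-5 = 2.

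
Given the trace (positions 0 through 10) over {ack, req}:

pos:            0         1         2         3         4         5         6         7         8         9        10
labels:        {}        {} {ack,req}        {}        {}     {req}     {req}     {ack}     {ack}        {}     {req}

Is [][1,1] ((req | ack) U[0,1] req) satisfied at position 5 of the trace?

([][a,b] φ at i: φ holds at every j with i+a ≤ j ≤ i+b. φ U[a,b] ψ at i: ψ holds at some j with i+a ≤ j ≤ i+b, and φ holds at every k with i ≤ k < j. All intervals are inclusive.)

Check ((req | ack) U[0,1] req) at every j in [6,6]:
  j=6: holds
All positions satisfy it → formula holds.

True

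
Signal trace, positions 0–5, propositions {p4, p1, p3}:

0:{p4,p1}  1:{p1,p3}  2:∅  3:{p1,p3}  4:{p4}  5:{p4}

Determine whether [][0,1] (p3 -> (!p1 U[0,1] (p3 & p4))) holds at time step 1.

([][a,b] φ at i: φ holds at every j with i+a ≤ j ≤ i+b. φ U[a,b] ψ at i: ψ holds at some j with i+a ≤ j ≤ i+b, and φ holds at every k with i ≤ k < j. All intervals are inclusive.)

False

Check (p3 -> (!p1 U[0,1] (p3 & p4))) at every j in [1,2]:
  j=1: antecedent true; consequent fails → ✗
  j=2: antecedent false → ✓
Fails at j=1 → formula fails.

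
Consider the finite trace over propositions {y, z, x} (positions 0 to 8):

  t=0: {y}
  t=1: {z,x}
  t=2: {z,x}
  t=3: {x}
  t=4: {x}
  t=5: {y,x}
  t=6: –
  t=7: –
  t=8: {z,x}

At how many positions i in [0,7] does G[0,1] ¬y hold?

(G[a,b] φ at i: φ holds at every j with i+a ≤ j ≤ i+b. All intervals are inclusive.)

Evaluate at each i in [0,7]:
  i=0: ✗ (fails at j=0)
  i=1: ✓ (all of [1,2])
  i=2: ✓ (all of [2,3])
  i=3: ✓ (all of [3,4])
  i=4: ✗ (fails at j=5)
  i=5: ✗ (fails at j=5)
  i=6: ✓ (all of [6,7])
  i=7: ✓ (all of [7,8])
Positions where it holds: {1, 2, 3, 6, 7} → 5.

5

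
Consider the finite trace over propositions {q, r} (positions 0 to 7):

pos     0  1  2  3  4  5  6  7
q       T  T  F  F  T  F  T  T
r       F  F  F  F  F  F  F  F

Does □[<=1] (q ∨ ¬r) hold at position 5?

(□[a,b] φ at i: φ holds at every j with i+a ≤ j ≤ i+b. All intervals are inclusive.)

Check (q ∨ ¬r) at every j in [5,6]:
  j=5: true
  j=6: true
All positions satisfy it → formula holds.

True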